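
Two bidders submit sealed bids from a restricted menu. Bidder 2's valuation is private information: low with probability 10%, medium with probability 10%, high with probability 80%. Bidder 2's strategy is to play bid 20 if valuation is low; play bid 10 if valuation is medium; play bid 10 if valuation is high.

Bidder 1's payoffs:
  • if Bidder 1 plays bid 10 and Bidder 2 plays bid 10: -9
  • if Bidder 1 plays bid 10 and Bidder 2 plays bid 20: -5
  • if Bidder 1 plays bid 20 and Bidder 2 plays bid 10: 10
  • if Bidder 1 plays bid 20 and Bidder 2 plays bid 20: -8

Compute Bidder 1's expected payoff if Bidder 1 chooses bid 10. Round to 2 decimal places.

Take the expectation over Bidder 2's valuation, weighting each type's action by its prior probability.
E[bid 10] = 0.1·(-5) + 0.1·(-9) + 0.8·(-9) = (-0.5) + (-0.9) + (-7.2) = -8.6

-8.60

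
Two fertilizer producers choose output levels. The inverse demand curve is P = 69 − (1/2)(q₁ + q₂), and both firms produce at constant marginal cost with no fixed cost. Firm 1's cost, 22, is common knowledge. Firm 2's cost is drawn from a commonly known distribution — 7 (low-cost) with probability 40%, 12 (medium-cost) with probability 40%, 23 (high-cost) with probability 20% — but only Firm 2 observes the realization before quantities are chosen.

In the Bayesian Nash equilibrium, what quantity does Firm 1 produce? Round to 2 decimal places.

Type-c best response for Firm 2: q₂(c) = (69 − c) − q₁/2.
Firm 1 maximizes expected profit; its first-order condition is 69 − q₁ − (1/2)E[q₂] − 22 = 0.
Substituting E[q₂] and solving: E[c₂] = 12.2, so q₁ = (69 − 2·22 + 12.2)/(3/2) = 24.8.

24.80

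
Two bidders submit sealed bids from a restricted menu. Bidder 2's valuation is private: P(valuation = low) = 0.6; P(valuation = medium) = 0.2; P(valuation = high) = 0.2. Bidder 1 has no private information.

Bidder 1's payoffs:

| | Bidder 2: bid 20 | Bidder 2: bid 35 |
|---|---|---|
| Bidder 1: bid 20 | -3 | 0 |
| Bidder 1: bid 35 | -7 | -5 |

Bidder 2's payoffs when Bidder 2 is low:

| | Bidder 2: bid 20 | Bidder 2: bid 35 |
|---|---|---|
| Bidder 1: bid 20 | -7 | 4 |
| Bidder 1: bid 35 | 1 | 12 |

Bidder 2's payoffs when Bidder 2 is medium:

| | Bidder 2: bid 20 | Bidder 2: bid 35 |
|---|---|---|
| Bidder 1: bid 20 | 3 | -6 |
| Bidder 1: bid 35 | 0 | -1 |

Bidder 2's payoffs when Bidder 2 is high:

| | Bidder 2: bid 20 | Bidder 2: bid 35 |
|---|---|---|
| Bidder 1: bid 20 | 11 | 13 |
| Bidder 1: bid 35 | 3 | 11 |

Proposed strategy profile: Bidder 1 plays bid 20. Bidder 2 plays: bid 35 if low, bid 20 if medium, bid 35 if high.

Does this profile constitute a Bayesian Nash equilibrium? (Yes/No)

Bidder 1 plays bid 20: E[bid 20] = 0.6·(0) + 0.2·(-3) + 0.2·(0) = -0.6; E[bid 35] = -5.4. Best-responding. ✓
Bidder 2 (valuation low), facing bid 20: bid 20 gives -7, bid 35 gives 4. Proposed bid 35 is best. ✓
Bidder 2 (valuation medium), facing bid 20: bid 20 gives 3, bid 35 gives -6. Proposed bid 20 is best. ✓
Bidder 2 (valuation high), facing bid 20: bid 20 gives 11, bid 35 gives 13. Proposed bid 35 is best. ✓

Yes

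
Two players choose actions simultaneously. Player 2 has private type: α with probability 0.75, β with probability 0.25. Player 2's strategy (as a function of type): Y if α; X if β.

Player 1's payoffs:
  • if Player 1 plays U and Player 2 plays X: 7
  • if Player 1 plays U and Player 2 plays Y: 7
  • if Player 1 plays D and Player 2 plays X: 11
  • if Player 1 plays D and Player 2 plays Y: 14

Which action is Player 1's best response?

E[U] = 0.75·(7) + 0.25·(7) = 7
E[D] = 0.75·(14) + 0.25·(11) = 13.25
Best response: D (13.25 is the largest).

D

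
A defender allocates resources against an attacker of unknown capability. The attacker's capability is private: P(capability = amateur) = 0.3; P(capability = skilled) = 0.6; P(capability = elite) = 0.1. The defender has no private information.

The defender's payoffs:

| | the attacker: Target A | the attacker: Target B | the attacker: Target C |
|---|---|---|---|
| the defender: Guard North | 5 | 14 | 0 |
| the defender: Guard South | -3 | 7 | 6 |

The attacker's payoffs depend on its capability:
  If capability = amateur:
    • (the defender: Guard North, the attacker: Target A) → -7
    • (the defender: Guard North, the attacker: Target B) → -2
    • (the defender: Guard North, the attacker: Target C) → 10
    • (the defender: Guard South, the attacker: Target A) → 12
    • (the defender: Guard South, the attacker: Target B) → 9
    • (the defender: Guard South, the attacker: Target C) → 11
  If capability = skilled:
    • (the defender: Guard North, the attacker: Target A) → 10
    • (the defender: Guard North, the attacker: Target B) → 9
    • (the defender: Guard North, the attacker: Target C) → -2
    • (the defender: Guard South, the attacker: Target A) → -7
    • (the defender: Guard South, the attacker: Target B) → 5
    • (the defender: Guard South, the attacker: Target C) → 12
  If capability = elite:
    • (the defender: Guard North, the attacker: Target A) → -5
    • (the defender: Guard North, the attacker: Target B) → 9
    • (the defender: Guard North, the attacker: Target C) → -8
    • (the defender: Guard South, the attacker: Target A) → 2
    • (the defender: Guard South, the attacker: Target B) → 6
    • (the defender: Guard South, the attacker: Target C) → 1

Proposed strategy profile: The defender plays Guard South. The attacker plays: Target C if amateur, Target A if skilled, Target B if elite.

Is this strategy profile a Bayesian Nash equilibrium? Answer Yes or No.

No

The defender plays Guard South: E[Guard South] = 0.3·(6) + 0.6·(-3) + 0.1·(7) = 0.7; E[Guard North] = 4.4. Not best-responding. ✗
The attacker (capability amateur), facing Guard South: Target A gives 12, Target B gives 9, Target C gives 11. Proposed Target C is not best — profitable deviation exists. ✗
The attacker (capability skilled), facing Guard South: Target A gives -7, Target B gives 5, Target C gives 12. Proposed Target A is not best — profitable deviation exists. ✗
The attacker (capability elite), facing Guard South: Target A gives 2, Target B gives 6, Target C gives 1. Proposed Target B is best. ✓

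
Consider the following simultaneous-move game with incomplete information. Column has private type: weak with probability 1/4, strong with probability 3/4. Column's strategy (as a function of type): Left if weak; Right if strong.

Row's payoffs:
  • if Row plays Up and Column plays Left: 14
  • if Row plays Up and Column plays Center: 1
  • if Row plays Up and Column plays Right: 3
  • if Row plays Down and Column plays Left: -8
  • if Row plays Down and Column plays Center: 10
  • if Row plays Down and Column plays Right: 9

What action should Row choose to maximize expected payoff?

E[Up] = 1/4·(14) + 3/4·(3) = 23/4
E[Down] = 1/4·(-8) + 3/4·(9) = 19/4
Best response: Up (23/4 is the largest).

Up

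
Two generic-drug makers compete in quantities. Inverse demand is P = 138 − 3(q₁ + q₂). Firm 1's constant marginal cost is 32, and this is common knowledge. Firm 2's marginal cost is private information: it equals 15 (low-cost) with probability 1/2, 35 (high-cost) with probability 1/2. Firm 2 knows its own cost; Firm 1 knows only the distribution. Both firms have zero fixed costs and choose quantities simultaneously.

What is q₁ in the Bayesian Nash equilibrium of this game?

11

Type-c best response for Firm 2: q₂(c) = (138 − c)/6 − q₁/2.
Firm 1 maximizes expected profit; its first-order condition is 138 − 6q₁ − 3E[q₂] − 32 = 0.
Substituting E[q₂] and solving: E[c₂] = 25, so q₁ = (138 − 2·32 + 25)/9 = 11.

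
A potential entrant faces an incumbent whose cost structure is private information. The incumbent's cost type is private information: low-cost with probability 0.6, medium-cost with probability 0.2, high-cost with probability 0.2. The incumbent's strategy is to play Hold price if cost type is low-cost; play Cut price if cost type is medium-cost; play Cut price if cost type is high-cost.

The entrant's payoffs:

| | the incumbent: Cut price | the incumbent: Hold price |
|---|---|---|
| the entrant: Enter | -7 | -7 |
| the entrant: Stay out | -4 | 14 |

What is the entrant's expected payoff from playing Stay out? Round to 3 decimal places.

E[Stay out] = 0.6·14 + 0.2·(-4) + 0.2·(-4) = 8.4 + (-0.8) + (-0.8) = 6.8

6.800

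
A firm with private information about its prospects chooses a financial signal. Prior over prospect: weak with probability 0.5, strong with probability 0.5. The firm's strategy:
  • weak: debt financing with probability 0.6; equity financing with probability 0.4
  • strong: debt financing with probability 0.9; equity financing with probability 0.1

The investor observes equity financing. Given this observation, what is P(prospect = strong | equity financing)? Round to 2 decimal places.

P(equity financing) = 0.5·0.4 + 0.5·0.1 = 0.25
P(strong | equity financing) = (0.5·0.1) / 0.25 = 0.05 / 0.25 = 0.2

0.20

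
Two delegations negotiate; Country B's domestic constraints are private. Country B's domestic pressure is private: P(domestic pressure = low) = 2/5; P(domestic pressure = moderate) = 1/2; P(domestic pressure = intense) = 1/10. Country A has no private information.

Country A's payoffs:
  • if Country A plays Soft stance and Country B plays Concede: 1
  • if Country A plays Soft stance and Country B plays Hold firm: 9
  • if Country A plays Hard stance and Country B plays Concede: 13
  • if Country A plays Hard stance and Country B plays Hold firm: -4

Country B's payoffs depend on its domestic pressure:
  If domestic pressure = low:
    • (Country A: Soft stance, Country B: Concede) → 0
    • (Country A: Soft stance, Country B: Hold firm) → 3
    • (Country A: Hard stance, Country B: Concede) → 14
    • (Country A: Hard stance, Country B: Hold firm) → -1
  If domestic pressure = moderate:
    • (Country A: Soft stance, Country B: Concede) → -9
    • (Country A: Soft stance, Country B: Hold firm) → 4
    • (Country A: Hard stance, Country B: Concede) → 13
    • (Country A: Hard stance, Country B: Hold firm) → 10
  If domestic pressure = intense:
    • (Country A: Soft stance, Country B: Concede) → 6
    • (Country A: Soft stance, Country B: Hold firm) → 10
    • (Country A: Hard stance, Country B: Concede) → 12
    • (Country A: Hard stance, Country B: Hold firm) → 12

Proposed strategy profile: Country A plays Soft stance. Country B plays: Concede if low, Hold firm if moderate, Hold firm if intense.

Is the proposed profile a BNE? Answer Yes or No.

No

Country A plays Soft stance: E[Soft stance] = 2/5·(1) + 1/2·(9) + 1/10·(9) = 29/5; E[Hard stance] = 14/5. Best-responding. ✓
Country B (domestic pressure low), facing Soft stance: Concede gives 0, Hold firm gives 3. Proposed Concede is not best — profitable deviation exists. ✗
Country B (domestic pressure moderate), facing Soft stance: Concede gives -9, Hold firm gives 4. Proposed Hold firm is best. ✓
Country B (domestic pressure intense), facing Soft stance: Concede gives 6, Hold firm gives 10. Proposed Hold firm is best. ✓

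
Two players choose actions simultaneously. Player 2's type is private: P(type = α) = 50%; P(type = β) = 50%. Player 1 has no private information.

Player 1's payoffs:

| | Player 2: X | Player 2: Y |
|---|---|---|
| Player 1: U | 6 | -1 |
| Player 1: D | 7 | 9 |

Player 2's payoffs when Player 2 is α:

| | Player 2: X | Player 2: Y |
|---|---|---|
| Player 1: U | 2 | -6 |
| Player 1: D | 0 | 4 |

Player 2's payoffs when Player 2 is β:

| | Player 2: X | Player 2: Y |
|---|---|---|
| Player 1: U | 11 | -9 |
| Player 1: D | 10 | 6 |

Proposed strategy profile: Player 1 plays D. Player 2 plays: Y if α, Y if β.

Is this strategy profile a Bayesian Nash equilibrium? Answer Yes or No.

No

A profile is a BNE iff every type of every player is best-responding given beliefs about the other side.
Player 1 plays D: E[D] = 0.5·(9) + 0.5·(9) = 9; E[U] = -1. Best-responding. ✓
Player 2 (type α), facing D: X gives 0, Y gives 4. Proposed Y is best. ✓
Player 2 (type β), facing D: X gives 10, Y gives 6. Proposed Y is not best — profitable deviation exists. ✗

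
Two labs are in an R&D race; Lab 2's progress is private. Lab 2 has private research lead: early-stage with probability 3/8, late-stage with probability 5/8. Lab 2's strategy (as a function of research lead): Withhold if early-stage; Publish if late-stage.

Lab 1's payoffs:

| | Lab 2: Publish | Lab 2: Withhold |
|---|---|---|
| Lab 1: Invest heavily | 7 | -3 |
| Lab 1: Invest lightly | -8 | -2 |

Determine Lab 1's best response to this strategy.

Invest heavily

E[Invest heavily] = 3/8·(-3) + 5/8·(7) = 13/4
E[Invest lightly] = 3/8·(-2) + 5/8·(-8) = -23/4
Best response: Invest heavily (13/4 is the largest).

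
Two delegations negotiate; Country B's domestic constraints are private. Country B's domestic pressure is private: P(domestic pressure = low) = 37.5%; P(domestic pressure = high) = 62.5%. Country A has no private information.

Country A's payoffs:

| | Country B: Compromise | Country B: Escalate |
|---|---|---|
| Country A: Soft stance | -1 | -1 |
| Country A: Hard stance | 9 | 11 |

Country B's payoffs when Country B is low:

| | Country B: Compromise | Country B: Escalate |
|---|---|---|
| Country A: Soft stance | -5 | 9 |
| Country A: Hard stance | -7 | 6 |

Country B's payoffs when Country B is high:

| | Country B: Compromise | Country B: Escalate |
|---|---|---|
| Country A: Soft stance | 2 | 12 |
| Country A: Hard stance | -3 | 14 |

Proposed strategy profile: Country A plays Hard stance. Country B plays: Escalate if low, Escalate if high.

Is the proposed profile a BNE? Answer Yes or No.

Country A plays Hard stance: E[Hard stance] = 0.375·(11) + 0.625·(11) = 11; E[Soft stance] = -1. Best-responding. ✓
Country B (domestic pressure low), facing Hard stance: Compromise gives -7, Escalate gives 6. Proposed Escalate is best. ✓
Country B (domestic pressure high), facing Hard stance: Compromise gives -3, Escalate gives 14. Proposed Escalate is best. ✓

Yes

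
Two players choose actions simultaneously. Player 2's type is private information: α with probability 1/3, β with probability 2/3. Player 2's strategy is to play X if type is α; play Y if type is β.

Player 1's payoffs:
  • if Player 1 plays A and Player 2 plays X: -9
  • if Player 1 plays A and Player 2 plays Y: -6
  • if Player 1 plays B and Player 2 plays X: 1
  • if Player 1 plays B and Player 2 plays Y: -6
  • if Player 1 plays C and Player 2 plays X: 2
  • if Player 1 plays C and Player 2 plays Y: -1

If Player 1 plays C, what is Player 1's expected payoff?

E[C] = 1/3·2 + 2/3·(-1) = 2/3 + (-2/3) = 0

0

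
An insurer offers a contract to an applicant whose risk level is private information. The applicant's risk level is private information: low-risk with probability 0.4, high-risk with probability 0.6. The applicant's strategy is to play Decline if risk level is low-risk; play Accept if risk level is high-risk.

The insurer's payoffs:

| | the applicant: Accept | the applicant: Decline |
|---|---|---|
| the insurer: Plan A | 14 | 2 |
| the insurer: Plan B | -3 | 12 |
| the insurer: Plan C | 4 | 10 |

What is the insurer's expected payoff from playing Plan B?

E[Plan B] = 0.4·12 + 0.6·(-3) = 4.8 + (-1.8) = 3

3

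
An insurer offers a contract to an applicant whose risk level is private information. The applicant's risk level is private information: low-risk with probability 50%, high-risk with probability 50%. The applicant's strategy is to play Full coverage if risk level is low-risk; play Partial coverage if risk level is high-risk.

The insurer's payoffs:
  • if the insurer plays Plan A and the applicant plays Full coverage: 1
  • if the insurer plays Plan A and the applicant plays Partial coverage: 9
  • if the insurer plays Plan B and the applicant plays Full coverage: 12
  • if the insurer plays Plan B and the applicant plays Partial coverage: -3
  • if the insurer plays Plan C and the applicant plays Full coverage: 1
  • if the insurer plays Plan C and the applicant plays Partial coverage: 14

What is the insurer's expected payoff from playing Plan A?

5

E[Plan A] = 0.5·1 + 0.5·9 = 0.5 + 4.5 = 5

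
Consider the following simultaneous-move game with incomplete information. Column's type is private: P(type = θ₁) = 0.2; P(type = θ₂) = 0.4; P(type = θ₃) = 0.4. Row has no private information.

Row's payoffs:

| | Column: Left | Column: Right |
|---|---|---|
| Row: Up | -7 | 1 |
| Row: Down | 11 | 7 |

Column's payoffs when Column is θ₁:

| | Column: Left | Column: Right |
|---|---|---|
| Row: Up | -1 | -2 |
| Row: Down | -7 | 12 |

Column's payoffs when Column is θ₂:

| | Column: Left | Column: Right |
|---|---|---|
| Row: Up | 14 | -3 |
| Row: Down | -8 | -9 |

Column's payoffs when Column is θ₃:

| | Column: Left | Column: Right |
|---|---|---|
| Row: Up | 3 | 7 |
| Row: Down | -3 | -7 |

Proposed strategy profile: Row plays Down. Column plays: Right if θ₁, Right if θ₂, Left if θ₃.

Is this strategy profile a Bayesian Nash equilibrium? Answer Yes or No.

No

A profile is a BNE iff every type of every player is best-responding given beliefs about the other side.
Row plays Down: E[Down] = 0.2·(7) + 0.4·(7) + 0.4·(11) = 8.6; E[Up] = -2.2. Best-responding. ✓
Column (type θ₁), facing Down: Left gives -7, Right gives 12. Proposed Right is best. ✓
Column (type θ₂), facing Down: Left gives -8, Right gives -9. Proposed Right is not best — profitable deviation exists. ✗
Column (type θ₃), facing Down: Left gives -3, Right gives -7. Proposed Left is best. ✓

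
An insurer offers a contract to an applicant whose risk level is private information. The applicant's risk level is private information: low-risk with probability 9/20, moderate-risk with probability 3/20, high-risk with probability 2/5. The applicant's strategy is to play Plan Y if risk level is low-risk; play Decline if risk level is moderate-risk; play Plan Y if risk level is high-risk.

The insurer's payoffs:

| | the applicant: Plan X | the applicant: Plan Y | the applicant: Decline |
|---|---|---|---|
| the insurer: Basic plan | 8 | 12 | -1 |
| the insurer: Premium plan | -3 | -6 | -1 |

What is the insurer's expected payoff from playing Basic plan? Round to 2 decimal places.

10.05

Take the expectation over the applicant's risk level, weighting each type's action by its prior probability.
E[Basic plan] = 9/20·12 + 3/20·(-1) + 2/5·12 = 27/5 + (-3/20) + 24/5 = 201/20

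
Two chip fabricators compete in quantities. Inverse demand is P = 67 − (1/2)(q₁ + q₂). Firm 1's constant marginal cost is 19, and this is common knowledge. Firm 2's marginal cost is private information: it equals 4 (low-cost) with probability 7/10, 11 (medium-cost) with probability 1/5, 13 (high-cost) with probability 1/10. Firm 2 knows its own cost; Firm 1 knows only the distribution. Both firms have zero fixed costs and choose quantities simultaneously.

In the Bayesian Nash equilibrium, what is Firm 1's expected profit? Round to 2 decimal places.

Type-c best response for Firm 2: q₂(c) = (67 − c) − q₁/2.
Firm 1 maximizes expected profit; its first-order condition is 67 − q₁ − (1/2)E[q₂] − 19 = 0.
Substituting E[q₂] and solving: E[c₂] = 6.3, so q₁ = (67 − 2·19 + 6.3)/(3/2) = 23.5333.
E[P] = 67 − (1/2)·(q₁ + E[q₂]) = 30.7667; Firm 1's expected profit = (E[P] − 19)·q₁ = (30.7667 − 19)·23.5333 = 276.909.

276.91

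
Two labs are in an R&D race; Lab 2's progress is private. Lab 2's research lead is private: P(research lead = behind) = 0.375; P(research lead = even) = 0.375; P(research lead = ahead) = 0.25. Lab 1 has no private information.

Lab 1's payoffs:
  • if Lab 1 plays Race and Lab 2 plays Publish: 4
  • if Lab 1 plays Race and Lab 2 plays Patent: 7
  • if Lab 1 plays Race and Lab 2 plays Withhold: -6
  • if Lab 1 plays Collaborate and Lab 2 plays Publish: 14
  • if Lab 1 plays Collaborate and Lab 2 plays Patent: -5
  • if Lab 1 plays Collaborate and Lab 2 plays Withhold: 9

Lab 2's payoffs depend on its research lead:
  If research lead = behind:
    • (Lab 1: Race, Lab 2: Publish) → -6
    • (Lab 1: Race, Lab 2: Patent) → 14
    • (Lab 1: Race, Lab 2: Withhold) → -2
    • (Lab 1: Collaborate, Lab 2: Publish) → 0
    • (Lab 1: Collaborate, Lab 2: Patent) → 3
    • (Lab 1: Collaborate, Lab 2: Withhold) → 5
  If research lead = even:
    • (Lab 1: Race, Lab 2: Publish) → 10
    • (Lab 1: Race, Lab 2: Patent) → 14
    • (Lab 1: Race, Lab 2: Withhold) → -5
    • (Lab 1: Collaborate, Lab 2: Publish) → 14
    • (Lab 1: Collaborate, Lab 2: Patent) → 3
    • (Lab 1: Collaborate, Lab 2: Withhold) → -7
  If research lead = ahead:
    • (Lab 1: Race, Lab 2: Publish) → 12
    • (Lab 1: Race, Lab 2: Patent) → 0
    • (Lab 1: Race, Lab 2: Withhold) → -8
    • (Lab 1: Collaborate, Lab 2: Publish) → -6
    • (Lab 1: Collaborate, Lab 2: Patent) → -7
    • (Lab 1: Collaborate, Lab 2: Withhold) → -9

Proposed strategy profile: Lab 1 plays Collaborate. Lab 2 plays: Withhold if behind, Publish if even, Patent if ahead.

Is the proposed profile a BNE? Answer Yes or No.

No

A profile is a BNE iff every type of every player is best-responding given beliefs about the other side.
Lab 1 plays Collaborate: E[Collaborate] = 0.375·(9) + 0.375·(14) + 0.25·(-5) = 7.375; E[Race] = 1. Best-responding. ✓
Lab 2 (research lead behind), facing Collaborate: Publish gives 0, Patent gives 3, Withhold gives 5. Proposed Withhold is best. ✓
Lab 2 (research lead even), facing Collaborate: Publish gives 14, Patent gives 3, Withhold gives -7. Proposed Publish is best. ✓
Lab 2 (research lead ahead), facing Collaborate: Publish gives -6, Patent gives -7, Withhold gives -9. Proposed Patent is not best — profitable deviation exists. ✗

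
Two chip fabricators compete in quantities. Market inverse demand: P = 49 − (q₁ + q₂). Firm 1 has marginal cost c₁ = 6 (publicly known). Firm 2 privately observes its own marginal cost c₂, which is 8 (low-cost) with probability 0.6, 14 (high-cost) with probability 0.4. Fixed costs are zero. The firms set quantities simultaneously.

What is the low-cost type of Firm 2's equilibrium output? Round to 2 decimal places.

Firm 2 with cost c maximizes (49 − (q₁+q₂) − c)·q₂, giving q₂(c) = (49 − c − q₁)/2.
E[c₂] = 0.6·8 + 0.4·14 = 10.4
Firm 1's FOC against E[q₂] yields q₁ = (49 − 2·6 + E[c₂])/3 = (49 − 12 + 10.4)/3 = 15.8.
q₂(low-cost) = (49 − 8 − 15.8)/2 = 12.6.

12.60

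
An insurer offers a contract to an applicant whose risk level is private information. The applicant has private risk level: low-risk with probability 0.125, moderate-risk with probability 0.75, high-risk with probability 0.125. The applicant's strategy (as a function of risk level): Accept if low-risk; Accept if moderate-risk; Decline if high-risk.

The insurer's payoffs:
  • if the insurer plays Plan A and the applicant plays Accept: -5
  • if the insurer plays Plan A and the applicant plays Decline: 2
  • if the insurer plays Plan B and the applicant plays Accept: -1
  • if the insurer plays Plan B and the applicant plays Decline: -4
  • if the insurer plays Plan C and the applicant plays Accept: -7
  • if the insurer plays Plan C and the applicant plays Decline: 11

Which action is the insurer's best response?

Plan B

Compute the insurer's expected payoff for each action, taking the expectation over the applicant's type.
E[Plan A] = 0.125·(-5) + 0.75·(-5) + 0.125·(2) = -4.125
E[Plan B] = 0.125·(-1) + 0.75·(-1) + 0.125·(-4) = -1.375
E[Plan C] = 0.125·(-7) + 0.75·(-7) + 0.125·(11) = -4.75
Best response: Plan B (-1.375 is the largest).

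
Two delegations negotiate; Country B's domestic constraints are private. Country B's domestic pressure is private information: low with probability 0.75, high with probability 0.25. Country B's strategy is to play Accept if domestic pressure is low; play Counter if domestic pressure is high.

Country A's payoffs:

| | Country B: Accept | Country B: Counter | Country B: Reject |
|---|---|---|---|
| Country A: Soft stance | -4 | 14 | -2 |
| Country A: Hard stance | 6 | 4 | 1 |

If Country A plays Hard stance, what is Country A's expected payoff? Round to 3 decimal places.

E[Hard stance] = 0.75·6 + 0.25·4 = 4.5 + 1 = 5.5

5.500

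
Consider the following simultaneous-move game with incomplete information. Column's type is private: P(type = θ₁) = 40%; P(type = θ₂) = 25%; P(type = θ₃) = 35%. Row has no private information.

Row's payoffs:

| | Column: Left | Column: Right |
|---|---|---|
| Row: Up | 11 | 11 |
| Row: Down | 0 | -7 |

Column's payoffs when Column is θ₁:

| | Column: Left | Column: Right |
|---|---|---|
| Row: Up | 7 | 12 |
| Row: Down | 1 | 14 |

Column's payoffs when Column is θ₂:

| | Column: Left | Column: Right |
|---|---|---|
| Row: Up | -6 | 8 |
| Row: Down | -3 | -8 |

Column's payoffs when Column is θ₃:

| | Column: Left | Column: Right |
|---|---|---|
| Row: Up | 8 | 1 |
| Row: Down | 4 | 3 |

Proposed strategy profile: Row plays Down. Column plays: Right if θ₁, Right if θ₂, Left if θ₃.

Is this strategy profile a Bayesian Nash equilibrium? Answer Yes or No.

A profile is a BNE iff every type of every player is best-responding given beliefs about the other side.
Row plays Down: E[Down] = 0.4·(-7) + 0.25·(-7) + 0.35·(0) = -4.55; E[Up] = 11. Not best-responding. ✗
Column (type θ₁), facing Down: Left gives 1, Right gives 14. Proposed Right is best. ✓
Column (type θ₂), facing Down: Left gives -3, Right gives -8. Proposed Right is not best — profitable deviation exists. ✗
Column (type θ₃), facing Down: Left gives 4, Right gives 3. Proposed Left is best. ✓

No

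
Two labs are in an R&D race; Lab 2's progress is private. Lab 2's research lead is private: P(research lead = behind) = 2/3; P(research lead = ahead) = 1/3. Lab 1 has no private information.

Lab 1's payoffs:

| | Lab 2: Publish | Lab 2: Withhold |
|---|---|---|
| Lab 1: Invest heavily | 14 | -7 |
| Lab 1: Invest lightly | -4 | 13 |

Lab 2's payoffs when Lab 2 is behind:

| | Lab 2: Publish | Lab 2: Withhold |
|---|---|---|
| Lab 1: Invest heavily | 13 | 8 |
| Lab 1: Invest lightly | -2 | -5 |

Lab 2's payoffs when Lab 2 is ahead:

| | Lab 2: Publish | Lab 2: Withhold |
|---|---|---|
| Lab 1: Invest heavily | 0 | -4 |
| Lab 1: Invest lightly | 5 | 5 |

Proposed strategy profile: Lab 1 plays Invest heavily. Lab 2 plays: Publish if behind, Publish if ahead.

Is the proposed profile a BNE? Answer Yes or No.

Lab 1 plays Invest heavily: E[Invest heavily] = 2/3·(14) + 1/3·(14) = 14; E[Invest lightly] = -4. Best-responding. ✓
Lab 2 (research lead behind), facing Invest heavily: Publish gives 13, Withhold gives 8. Proposed Publish is best. ✓
Lab 2 (research lead ahead), facing Invest heavily: Publish gives 0, Withhold gives -4. Proposed Publish is best. ✓

Yes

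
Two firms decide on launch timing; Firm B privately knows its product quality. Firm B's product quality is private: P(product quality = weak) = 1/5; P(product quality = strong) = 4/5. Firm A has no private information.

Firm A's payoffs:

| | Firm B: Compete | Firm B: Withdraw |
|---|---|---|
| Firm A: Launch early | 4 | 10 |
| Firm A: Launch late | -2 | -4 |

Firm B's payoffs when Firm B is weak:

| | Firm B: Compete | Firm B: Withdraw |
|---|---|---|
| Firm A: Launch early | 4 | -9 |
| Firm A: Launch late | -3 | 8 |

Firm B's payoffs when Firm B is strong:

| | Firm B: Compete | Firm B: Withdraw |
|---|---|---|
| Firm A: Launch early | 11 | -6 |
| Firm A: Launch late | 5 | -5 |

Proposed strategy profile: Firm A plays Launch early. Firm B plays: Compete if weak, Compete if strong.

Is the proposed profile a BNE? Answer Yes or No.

Yes

A profile is a BNE iff every type of every player is best-responding given beliefs about the other side.
Firm A plays Launch early: E[Launch early] = 1/5·(4) + 4/5·(4) = 4; E[Launch late] = -2. Best-responding. ✓
Firm B (product quality weak), facing Launch early: Compete gives 4, Withdraw gives -9. Proposed Compete is best. ✓
Firm B (product quality strong), facing Launch early: Compete gives 11, Withdraw gives -6. Proposed Compete is best. ✓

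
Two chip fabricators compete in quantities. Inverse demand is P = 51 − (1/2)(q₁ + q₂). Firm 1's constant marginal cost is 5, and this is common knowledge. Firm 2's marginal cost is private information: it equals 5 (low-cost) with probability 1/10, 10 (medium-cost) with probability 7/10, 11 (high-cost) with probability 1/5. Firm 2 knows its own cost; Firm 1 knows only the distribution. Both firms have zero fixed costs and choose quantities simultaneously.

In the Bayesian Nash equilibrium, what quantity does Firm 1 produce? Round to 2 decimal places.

Firm 2 with cost c maximizes (51 − (1/2)(q₁+q₂) − c)·q₂, giving q₂(c) = (51 − c − (1/2)q₁).
E[c₂] = 1/10·5 + 7/10·10 + 1/5·11 = 9.7
Firm 1's FOC against E[q₂] yields q₁ = (51 − 2·5 + E[c₂])/(3/2) = (51 − 10 + 9.7)/(3/2) = 33.8.

33.80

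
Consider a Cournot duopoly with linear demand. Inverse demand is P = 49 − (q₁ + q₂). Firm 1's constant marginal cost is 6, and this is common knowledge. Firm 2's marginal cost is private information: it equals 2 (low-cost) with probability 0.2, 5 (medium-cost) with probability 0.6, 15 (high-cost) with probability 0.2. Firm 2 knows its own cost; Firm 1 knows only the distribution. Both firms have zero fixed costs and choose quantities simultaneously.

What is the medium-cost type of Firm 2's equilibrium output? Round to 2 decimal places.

14.77

Type-c best response for Firm 2: q₂(c) = (49 − c)/2 − q₁/2.
Firm 1 maximizes expected profit; its first-order condition is 49 − 2q₁ − E[q₂] − 6 = 0.
Substituting E[q₂] and solving: E[c₂] = 6.4, so q₁ = (49 − 2·6 + 6.4)/3 = 14.4667.
q₂(medium-cost) = (49 − 5 − 14.4667)/2 = 14.7667.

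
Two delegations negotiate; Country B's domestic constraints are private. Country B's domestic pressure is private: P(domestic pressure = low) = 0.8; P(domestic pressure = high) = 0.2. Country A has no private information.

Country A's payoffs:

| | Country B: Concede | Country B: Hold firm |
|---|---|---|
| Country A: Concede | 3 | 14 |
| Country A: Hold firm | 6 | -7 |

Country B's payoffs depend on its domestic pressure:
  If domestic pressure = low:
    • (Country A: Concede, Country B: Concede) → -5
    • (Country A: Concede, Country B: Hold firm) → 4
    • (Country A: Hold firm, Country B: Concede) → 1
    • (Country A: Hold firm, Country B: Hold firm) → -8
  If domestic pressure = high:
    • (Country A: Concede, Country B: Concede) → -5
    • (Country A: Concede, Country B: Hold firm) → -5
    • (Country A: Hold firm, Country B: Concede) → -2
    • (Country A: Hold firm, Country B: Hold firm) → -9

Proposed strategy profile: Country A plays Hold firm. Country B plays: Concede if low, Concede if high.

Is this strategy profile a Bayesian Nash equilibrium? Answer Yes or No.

Yes

Country A plays Hold firm: E[Hold firm] = 0.8·(6) + 0.2·(6) = 6; E[Concede] = 3. Best-responding. ✓
Country B (domestic pressure low), facing Hold firm: Concede gives 1, Hold firm gives -8. Proposed Concede is best. ✓
Country B (domestic pressure high), facing Hold firm: Concede gives -2, Hold firm gives -9. Proposed Concede is best. ✓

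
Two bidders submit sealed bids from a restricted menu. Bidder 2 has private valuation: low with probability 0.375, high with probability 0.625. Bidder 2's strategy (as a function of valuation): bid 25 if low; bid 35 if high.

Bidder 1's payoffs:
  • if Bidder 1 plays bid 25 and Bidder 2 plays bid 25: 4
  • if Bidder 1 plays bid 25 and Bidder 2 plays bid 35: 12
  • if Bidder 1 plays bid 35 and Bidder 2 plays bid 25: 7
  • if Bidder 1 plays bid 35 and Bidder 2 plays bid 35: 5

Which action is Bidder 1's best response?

bid 25

Compute Bidder 1's expected payoff for each action, taking the expectation over Bidder 2's type.
E[bid 25] = 0.375·(4) + 0.625·(12) = 9
E[bid 35] = 0.375·(7) + 0.625·(5) = 5.75
Best response: bid 25 (9 is the largest).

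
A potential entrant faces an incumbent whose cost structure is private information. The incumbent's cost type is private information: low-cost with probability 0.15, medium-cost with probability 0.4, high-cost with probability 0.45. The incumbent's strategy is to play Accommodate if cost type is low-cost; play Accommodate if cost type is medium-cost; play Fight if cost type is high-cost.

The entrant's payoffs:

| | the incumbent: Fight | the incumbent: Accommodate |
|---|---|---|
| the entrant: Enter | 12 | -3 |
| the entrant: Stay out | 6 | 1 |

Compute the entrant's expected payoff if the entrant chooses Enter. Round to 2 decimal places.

3.75

E[Enter] = 0.15·(-3) + 0.4·(-3) + 0.45·12 = (-0.45) + (-1.2) + 5.4 = 3.75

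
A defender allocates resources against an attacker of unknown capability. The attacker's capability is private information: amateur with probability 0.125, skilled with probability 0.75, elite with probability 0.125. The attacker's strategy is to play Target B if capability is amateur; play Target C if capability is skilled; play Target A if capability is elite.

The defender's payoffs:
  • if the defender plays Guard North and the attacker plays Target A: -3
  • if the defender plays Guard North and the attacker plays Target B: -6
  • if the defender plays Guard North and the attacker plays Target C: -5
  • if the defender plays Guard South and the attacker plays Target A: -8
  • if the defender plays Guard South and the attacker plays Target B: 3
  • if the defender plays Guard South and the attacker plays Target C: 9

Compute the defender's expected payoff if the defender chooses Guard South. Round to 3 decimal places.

Take the expectation over the attacker's capability, weighting each type's action by its prior probability.
E[Guard South] = 0.125·3 + 0.75·9 + 0.125·(-8) = 0.375 + 6.75 + (-1) = 6.125

6.125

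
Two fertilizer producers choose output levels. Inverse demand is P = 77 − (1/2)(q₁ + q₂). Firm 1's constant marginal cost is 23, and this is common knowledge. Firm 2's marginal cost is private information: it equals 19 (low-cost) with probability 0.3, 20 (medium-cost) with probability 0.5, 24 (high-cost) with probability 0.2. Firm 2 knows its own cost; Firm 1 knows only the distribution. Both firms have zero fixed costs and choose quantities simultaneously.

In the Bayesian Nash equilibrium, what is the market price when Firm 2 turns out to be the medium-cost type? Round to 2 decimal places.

39.92

Type-c best response for Firm 2: q₂(c) = (77 − c) − q₁/2.
Firm 1 maximizes expected profit; its first-order condition is 77 − q₁ − (1/2)E[q₂] − 23 = 0.
Substituting E[q₂] and solving: E[c₂] = 20.5, so q₁ = (77 − 2·23 + 20.5)/(3/2) = 34.3333.
q₂(medium-cost) = 39.8333, so P = 77 − (1/2)·(34.3333 + 39.8333) = 39.9167.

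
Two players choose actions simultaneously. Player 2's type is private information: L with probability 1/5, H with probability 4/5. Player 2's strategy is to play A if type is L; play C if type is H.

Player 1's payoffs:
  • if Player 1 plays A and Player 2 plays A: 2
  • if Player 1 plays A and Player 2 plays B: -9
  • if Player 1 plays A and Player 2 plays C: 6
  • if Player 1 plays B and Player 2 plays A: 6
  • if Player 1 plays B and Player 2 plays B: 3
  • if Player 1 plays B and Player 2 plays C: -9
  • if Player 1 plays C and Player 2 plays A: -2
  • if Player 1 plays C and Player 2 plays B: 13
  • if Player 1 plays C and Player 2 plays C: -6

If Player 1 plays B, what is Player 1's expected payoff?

-6

Take the expectation over Player 2's type, weighting each type's action by its prior probability.
E[B] = 1/5·6 + 4/5·(-9) = 6/5 + (-36/5) = -6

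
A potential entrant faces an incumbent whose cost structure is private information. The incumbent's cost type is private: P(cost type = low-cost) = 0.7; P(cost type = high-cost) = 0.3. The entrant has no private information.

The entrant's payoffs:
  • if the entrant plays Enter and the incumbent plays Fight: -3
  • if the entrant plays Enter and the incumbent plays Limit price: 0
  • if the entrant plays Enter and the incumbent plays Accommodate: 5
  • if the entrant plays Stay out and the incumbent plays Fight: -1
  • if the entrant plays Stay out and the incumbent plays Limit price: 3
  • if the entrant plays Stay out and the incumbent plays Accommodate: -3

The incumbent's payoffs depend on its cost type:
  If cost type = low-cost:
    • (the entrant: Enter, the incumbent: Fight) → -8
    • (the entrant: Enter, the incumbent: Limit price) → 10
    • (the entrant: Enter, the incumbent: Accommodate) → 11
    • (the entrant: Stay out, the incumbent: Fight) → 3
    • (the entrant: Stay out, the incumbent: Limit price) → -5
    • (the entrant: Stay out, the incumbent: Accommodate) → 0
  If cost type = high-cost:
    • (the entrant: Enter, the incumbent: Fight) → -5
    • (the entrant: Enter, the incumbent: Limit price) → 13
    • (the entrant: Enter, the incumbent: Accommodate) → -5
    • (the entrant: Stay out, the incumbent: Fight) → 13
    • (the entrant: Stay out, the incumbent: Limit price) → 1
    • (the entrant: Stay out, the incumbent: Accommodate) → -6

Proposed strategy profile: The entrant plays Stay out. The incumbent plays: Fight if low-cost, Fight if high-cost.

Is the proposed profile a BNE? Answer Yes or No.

The entrant plays Stay out: E[Stay out] = 0.7·(-1) + 0.3·(-1) = -1; E[Enter] = -3. Best-responding. ✓
The incumbent (cost type low-cost), facing Stay out: Fight gives 3, Limit price gives -5, Accommodate gives 0. Proposed Fight is best. ✓
The incumbent (cost type high-cost), facing Stay out: Fight gives 13, Limit price gives 1, Accommodate gives -6. Proposed Fight is best. ✓

Yes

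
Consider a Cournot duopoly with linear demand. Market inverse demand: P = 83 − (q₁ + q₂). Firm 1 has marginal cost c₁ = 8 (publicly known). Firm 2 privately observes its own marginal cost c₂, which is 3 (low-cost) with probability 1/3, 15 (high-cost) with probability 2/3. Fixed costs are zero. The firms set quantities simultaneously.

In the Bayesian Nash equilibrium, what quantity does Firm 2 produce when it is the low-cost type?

Type-c best response for Firm 2: q₂(c) = (83 − c)/2 − q₁/2.
Firm 1 maximizes expected profit; its first-order condition is 83 − 2q₁ − E[q₂] − 8 = 0.
Substituting E[q₂] and solving: E[c₂] = 11, so q₁ = (83 − 2·8 + 11)/3 = 26.
q₂(low-cost) = (83 − 3 − 26)/2 = 27.

27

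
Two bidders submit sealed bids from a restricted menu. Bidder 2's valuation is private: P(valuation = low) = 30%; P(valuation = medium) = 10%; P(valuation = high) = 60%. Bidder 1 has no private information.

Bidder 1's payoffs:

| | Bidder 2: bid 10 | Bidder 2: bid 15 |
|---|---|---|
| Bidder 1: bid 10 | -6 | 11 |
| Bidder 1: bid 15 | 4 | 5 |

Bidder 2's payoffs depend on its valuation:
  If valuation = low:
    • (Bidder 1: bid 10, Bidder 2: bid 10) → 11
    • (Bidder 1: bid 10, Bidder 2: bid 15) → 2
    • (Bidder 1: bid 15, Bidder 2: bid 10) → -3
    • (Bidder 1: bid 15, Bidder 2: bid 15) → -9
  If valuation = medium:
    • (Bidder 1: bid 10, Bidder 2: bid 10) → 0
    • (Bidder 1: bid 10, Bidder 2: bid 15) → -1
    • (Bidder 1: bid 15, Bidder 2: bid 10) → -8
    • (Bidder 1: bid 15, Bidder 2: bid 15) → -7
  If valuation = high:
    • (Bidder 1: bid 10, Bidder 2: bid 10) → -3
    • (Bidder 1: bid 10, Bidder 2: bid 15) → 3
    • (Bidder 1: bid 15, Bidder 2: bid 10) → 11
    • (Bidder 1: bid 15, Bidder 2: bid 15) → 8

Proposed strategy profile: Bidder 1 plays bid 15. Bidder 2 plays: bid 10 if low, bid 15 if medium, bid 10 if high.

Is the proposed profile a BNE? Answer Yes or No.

Yes

Bidder 1 plays bid 15: E[bid 15] = 0.3·(4) + 0.1·(5) + 0.6·(4) = 4.1; E[bid 10] = -4.3. Best-responding. ✓
Bidder 2 (valuation low), facing bid 15: bid 10 gives -3, bid 15 gives -9. Proposed bid 10 is best. ✓
Bidder 2 (valuation medium), facing bid 15: bid 10 gives -8, bid 15 gives -7. Proposed bid 15 is best. ✓
Bidder 2 (valuation high), facing bid 15: bid 10 gives 11, bid 15 gives 8. Proposed bid 10 is best. ✓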